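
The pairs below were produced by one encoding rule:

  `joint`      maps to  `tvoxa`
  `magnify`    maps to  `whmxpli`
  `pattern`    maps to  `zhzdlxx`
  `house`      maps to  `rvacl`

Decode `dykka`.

A repeating key of period 3 is used — shifts +10, +7, +6 over and over.
Undoing it on dykka: d−10=t, y−7=r, k−6=e, k−10=a, a−7=t.

treat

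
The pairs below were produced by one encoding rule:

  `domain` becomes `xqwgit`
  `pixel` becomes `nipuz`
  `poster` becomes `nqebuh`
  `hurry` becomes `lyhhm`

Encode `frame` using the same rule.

rhgwu

Treating letters as 0–25, the rule is x ↦ 23x + 6 (mod 26).
For frame: f(5)→23·5+6≡17=r; r(17)→23·17+6≡7=h; a(0)→23·0+6≡6=g; m(12)→23·12+6≡22=w; e(4)→23·4+6≡20=u (all mod 26).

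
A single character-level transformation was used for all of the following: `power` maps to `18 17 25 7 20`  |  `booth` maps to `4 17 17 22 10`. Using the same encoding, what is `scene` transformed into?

p is letter #16 and maps to 18: an offset of 2. Letters become their 1-based position plus 2 (so a→3, b→4, …).
Applying it to scene: s=19→21, c=3→5, e=5→7, n=14→16, e=5→7.

21 5 7 16 7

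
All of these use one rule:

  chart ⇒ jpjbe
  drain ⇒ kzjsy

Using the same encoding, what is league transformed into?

In chart: c→j is +7, h→p is +8, a→j is +9, r→b is +10 — the shift increases by 1 each position. The shift increases by 1 at each position, starting from +7: 7, 8, 9, ….
On league: l+7=s, e+8=m, a+9=j, g+10=q, u+11=f, e+12=q.

smjqfq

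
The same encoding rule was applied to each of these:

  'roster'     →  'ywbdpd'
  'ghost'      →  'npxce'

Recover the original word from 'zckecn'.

In roster: r→y is +7, o→w is +8, s→b is +9, t→d is +10 — the shift increases by 1 each position. The shift increases by 1 at each position, starting from +7: 7, 8, 9, ….
Undoing it on zckecn: z−7=s, c−8=u, k−9=b, e−10=u, c−11=r, n−12=b.

suburb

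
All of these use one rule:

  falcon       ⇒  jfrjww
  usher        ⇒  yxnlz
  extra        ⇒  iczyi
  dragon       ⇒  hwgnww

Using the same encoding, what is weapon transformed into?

ajgwww

Each letter shifts forward by (position + 4), i.e. 4, 5, 6, … — the shift grows by one for each successive letter.
For weapon: w+4=a, e+5=j, a+6=g, p+7=w, o+8=w, n+9=w.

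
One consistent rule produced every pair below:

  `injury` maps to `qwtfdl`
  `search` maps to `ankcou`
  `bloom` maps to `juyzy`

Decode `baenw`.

truck

Letter i (0-indexed) is shifted by i+8, so successive shifts are 8, 9, 10, ….
Decoding baenw: b−8=t, a−9=r, e−10=u, n−11=c, w−12=k.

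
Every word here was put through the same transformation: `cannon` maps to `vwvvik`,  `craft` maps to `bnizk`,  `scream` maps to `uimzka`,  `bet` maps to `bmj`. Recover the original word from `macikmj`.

because

The output letters match the input read backwards, each shifted +8: cannon reversed is nonnac. Read the word backwards and shift each letter +8.
Decoding macikmj: shift back: m−8=e, a−8=s, c−8=u, i−8=a, k−8=c, m−8=e, j−8=b → esuaceb; then reverse → because.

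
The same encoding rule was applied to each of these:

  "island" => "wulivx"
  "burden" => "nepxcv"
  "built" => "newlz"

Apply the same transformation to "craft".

spihz

Treating letters as 0–25, the rule is x ↦ 5x + 8 (mod 26).
Applying it to craft: c(2)→5·2+8≡18=s; r(17)→5·17+8≡15=p; a(0)→5·0+8≡8=i; f(5)→5·5+8≡7=h; t(19)→5·19+8≡25=z (all mod 26).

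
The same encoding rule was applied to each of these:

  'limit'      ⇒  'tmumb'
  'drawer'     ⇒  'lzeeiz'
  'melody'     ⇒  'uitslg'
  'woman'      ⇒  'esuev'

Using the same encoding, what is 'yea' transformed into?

gie

Vowels shift forward by 4 and consonants shift forward by 8.
For yea: y(cons)+8=g, e(vowel)+4=i, a(vowel)+4=e.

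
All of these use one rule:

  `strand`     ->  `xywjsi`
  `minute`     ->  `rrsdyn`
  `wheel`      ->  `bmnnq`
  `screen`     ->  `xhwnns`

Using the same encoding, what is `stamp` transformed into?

The shift depends on letter class: consonant s→x is +5, but vowel a→j is +9. Vowels shift forward by 9 and consonants shift forward by 5.
For stamp: s(cons)+5=x, t(cons)+5=y, a(vowel)+9=j, m(cons)+5=r, p(cons)+5=u.

xyjru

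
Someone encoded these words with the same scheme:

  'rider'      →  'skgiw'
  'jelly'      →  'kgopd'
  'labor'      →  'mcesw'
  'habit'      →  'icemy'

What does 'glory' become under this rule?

In rider: r→s is +1, i→k is +2, d→g is +3, e→i is +4 — the shift increases by 1 each position. The shift increases by 1 at each position, starting from +1: 1, 2, 3, ….
For glory: g+1=h, l+2=n, o+3=r, r+4=v, y+5=d.

hnrvd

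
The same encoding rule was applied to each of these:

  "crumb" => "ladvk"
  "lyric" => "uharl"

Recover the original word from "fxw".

won

Compare letters: c→l is +9, r→a is +9, u→d is +9 — a constant shift. This is a Caesar cipher with shift 9.
Undoing it on fxw: f−9=w, x−9=o, w−9=n.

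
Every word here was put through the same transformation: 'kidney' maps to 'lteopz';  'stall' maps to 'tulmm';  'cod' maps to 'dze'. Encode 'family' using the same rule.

Two shifts are in play — +11 for a/e/i/o/u, +1 for every other letter.
Applying it to family: f(cons)+1=g, a(vowel)+11=l, m(cons)+1=n, i(vowel)+11=t, l(cons)+1=m, y(cons)+1=z.

glntmz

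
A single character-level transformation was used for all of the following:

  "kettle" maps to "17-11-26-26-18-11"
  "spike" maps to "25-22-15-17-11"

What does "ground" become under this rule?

13-24-21-27-20-10

k is letter #11 and maps to 17: an offset of 6. Each letter is replaced by its alphabet position (a=1..z=26) + 6.
For ground: g=7→13, r=18→24, o=15→21, u=21→27, n=14→20, d=4→10.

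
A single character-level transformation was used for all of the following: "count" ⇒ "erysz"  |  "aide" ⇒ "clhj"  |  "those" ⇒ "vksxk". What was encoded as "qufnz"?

In count: c→e is +2, o→r is +3, u→y is +4, n→s is +5 — the shift increases by 1 each position. The shift increases by 1 at each position, starting from +2: 2, 3, 4, ….
Decoding qufnz: q−2=o, u−3=r, f−4=b, n−5=i, z−6=t.

orbit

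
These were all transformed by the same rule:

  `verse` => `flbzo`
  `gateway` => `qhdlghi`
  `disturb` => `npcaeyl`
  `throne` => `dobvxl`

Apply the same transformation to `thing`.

dosuq

It's a Vigenère-style cipher with numeric key [10,7]: position i shifts by key[i mod 2].
On thing: t+10=d, h+7=o, i+10=s, n+7=u, g+10=q.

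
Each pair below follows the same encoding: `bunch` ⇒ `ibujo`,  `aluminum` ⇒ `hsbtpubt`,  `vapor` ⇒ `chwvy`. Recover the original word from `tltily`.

Compare letters: b→i is +7, u→b is +7, n→u is +7 — a constant shift. It's a constant shift of +7 (ROT7).
Decoding tltily: t−7=m, l−7=e, t−7=m, i−7=b, l−7=e, y−7=r.

member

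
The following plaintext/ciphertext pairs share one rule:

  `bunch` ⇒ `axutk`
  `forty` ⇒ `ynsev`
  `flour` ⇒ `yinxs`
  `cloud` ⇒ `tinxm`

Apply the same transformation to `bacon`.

ahtnu

b(1)→a(0) and u(20)→x(23) fit y≡19x+7 (mod 26); the inverse of 19 mod 26 is 11. Treating letters as 0–25, the rule is x ↦ 19x + 7 (mod 26).
Applying it to bacon: b(1)→19·1+7≡0=a; a(0)→19·0+7≡7=h; c(2)→19·2+7≡19=t; o(14)→19·14+7≡13=n; n(13)→19·13+7≡20=u (all mod 26).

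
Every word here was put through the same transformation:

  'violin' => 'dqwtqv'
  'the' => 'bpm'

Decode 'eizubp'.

warmth

Each letter is shifted forward by 8 in the alphabet (a Caesar shift of +8).
Undoing it on eizubp: e−8=w, i−8=a, z−8=r, u−8=m, b−8=t, p−8=h.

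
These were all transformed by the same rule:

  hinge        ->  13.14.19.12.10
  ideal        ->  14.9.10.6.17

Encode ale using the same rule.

h is letter #8 and maps to 13: an offset of 5. The number is (letter's place in the alphabet, a=1) + 5.
On ale: a=1→6, l=12→17, e=5→10.

6.17.10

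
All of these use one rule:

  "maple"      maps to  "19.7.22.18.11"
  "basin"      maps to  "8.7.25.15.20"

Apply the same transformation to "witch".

m is letter #13 and maps to 19: an offset of 6. The number is (letter's place in the alphabet, a=1) + 6.
Applying it to witch: w=23→29, i=9→15, t=20→26, c=3→9, h=8→14.

29.15.26.9.14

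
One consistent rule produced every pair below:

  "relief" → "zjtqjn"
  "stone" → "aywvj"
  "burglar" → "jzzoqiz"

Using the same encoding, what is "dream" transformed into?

Shifts by position in relief: pos 0: r→z (+8), pos 1: e→j (+5), pos 2: l→t (+8), pos 3: i→q (+8), pos 4: e→j (+5), pos 5: f→n (+8) — repeating every 3. It's a Vigenère-style cipher with numeric key [8,5,8]: position i shifts by key[i mod 3].
Applying it to dream: d+8=l, r+5=w, e+8=m, a+8=i, m+5=r.

lwmir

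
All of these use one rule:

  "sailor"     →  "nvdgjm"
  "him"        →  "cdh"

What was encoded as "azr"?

few

Compare letters: s→n is +21, a→v is +21, i→d is +21 — a constant shift. Every letter moves 21 places later in the alphabet, wrapping around z→a.
Undoing it on azr: a−21=f, z−21=e, r−21=w.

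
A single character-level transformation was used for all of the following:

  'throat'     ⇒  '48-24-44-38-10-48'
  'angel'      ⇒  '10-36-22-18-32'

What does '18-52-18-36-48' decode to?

With a=1..z=26, the number is 2·pos + 8.
Undoing it on 18-52-18-36-48: 18→(18−8)÷2=5=e, 52→(52−8)÷2=22=v, 18→(18−8)÷2=5=e, 36→(36−8)÷2=14=n, 48→(48−8)÷2=20=t.

event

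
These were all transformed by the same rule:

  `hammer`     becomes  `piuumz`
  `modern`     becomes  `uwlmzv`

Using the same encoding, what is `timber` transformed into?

bqujmz

Compare letters: h→p is +8, a→i is +8, m→u is +8 — a constant shift. It's a constant shift of +8 (ROT8).
On timber: t+8=b, i+8=q, m+8=u, b+8=j, e+8=m, r+8=z.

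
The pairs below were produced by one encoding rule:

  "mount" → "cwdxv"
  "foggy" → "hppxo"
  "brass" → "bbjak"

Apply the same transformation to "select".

The output letters match the input read backwards, each shifted +9: mount reversed is tnuom. The word is reversed, then every letter is shifted forward by 9.
On select: reverse → tceles; then shift: t+9=c, c+9=l, e+9=n, l+9=u, e+9=n, s+9=b.

clnunb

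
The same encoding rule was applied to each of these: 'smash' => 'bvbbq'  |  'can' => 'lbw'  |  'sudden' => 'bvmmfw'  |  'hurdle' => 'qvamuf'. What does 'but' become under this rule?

kvc

The shift depends on letter class: consonant s→b is +9, but vowel a→b is +1. The rule splits by letter class: vowels +1, consonants +9.
On but: b(cons)+9=k, u(vowel)+1=v, t(cons)+9=c.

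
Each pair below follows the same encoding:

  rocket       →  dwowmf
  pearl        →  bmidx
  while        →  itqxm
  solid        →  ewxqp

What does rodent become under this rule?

The shift depends on letter class: consonant r→d is +12, but vowel o→w is +8. The rule splits by letter class: vowels +8, consonants +12.
For rodent: r(cons)+12=d, o(vowel)+8=w, d(cons)+12=p, e(vowel)+8=m, n(cons)+12=z, t(cons)+12=f.

dwpmzf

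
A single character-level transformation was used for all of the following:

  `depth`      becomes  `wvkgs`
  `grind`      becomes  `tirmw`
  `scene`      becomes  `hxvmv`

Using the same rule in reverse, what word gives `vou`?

elf

Each pair mirrors across the alphabet (d↔w, e↔v, p↔k): positions sum to 25. This is the alphabet-reversal cipher (Atbash): a becomes z, b becomes y, etc.
Undoing it on vou: v↔e, o↔l, u↔f.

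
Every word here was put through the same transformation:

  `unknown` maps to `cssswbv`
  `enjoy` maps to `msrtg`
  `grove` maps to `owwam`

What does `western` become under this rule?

Shifts by position in unknown: pos 0: u→c (+8), pos 1: n→s (+5), pos 2: k→s (+8), pos 3: n→s (+5) — repeating every 2. The shifts repeat in a cycle of length 2: positions 0,1,… shift by +8, +5, then the pattern repeats.
Applying it to western: w+8=e, e+5=j, s+8=a, t+5=y, e+8=m, r+5=w, n+8=v.

ejaymwv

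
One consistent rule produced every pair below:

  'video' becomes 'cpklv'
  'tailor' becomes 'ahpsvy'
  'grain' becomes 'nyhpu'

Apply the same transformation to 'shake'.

Compare letters: v→c is +7, i→p is +7, d→k is +7 — a constant shift. It's a constant shift of +7 (ROT7).
Applying it to shake: s+7=z, h+7=o, a+7=h, k+7=r, e+7=l.

zohrl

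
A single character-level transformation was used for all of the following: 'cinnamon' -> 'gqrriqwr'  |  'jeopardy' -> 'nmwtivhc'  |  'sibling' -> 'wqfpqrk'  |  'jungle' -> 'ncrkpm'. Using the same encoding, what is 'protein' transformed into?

The shift depends on letter class: consonant c→g is +4, but vowel i→q is +8. Vowels shift forward by 8 and consonants shift forward by 4.
Applying it to protein: p(cons)+4=t, r(cons)+4=v, o(vowel)+8=w, t(cons)+4=x, e(vowel)+8=m, i(vowel)+8=q, n(cons)+4=r.

tvwxmqr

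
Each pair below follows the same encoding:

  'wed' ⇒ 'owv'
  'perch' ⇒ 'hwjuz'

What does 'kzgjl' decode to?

short

Compare letters: w→o is +18, e→w is +18, d→v is +18 — a constant shift. This is a Caesar cipher with shift 18.
Reversing it on kzgjl: k−18=s, z−18=h, g−18=o, j−18=r, l−18=t.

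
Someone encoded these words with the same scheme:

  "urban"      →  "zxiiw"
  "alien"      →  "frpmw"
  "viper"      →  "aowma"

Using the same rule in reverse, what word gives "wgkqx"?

radio

In urban: u→z is +5, r→x is +6, b→i is +7, a→i is +8 — the shift increases by 1 each position. Each letter shifts forward by (position + 5), i.e. 5, 6, 7, … — the shift grows by one for each successive letter.
Decoding wgkqx: w−5=r, g−6=a, k−7=d, q−8=i, x−9=o.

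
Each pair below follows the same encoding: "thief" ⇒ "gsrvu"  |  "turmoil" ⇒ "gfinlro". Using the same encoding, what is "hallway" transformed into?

szoodzb

Letters are reflected about the middle of the alphabet (position → 25−position): Atbash.
On hallway: h↔s, a↔z, l↔o, l↔o, w↔d, a↔z, y↔b.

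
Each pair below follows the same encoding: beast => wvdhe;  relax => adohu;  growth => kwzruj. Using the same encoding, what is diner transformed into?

uhqlg

The output letters match the input read backwards, each shifted +3: beast reversed is tsaeb. Two steps: reverse the string, then apply a Caesar shift of +3.
For diner: reverse → renid; then shift: r+3=u, e+3=h, n+3=q, i+3=l, d+3=g.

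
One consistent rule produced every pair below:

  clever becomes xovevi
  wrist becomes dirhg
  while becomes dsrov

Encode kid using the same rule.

Each pair mirrors across the alphabet (c↔x, l↔o, e↔v): positions sum to 25. This is the alphabet-reversal cipher (Atbash): a becomes z, b becomes y, etc.
On kid: k↔p, i↔r, d↔w.

prw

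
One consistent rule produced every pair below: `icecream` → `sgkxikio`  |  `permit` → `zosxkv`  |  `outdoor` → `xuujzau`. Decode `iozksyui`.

The output letters match the input read backwards, each shifted +6: icecream reversed is maerceci. Read the word backwards and shift each letter +6.
Decoding iozksyui: shift back: i−6=c, o−6=i, z−6=t, k−6=e, s−6=m, y−6=s, u−6=o, i−6=c → citemsoc; then reverse → cosmetic.

cosmetic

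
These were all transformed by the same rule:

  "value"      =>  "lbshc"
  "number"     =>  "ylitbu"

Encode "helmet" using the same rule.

The output letters match the input read backwards, each shifted +7: value reversed is eulav. Read the word backwards and shift each letter +7.
For helmet: reverse → temleh; then shift: t+7=a, e+7=l, m+7=t, l+7=s, e+7=l, h+7=o.

altslo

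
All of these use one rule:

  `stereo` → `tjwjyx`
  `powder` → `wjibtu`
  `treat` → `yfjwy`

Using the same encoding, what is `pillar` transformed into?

wfqqnu

The output letters match the input read backwards, each shifted +5: stereo reversed is oerets. Two steps: reverse the string, then apply a Caesar shift of +5.
On pillar: reverse → rallip; then shift: r+5=w, a+5=f, l+5=q, l+5=q, i+5=n, p+5=u.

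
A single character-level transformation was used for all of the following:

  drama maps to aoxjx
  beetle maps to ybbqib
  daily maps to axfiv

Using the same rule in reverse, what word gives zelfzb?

choice

Compare letters: d→a is +23, r→o is +23, a→x is +23 — a constant shift. Each letter is shifted forward by 23 in the alphabet (a Caesar shift of +23).
Decoding zelfzb: z−23=c, e−23=h, l−23=o, f−23=i, z−23=c, b−23=e.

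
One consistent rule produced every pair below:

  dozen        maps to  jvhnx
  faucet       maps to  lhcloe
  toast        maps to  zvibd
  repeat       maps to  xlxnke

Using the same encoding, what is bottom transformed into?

In dozen: d→j is +6, o→v is +7, z→h is +8, e→n is +9 — the shift increases by 1 each position. Letter i (0-indexed) is shifted by i+6, so successive shifts are 6, 7, 8, ….
On bottom: b+6=h, o+7=v, t+8=b, t+9=c, o+10=y, m+11=x.

hvbcyx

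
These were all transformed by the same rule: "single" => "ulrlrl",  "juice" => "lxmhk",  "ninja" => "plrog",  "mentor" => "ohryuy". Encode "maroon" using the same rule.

odvtuu

The shift increases by 1 at each position, starting from +2: 2, 3, 4, ….
On maroon: m+2=o, a+3=d, r+4=v, o+5=t, o+6=u, n+7=u.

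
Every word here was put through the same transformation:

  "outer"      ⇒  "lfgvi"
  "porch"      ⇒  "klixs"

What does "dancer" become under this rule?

wzmxvi

Each pair mirrors across the alphabet (o↔l, u↔f, t↔g): positions sum to 25. Each letter is replaced by its mirror in the alphabet: a↔z, b↔y, c↔x, and so on (the Atbash cipher).
Applying it to dancer: d↔w, a↔z, n↔m, c↔x, e↔v, r↔i.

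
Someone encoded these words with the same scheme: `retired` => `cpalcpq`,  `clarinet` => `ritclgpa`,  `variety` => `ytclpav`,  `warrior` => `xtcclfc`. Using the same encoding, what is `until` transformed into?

zgali

r(17)→c(2) and e(4)→p(15) fit y≡25x+19 (mod 26); the inverse of 25 mod 26 is 25. Each letter's alphabet position (a=0..z=25) is mapped through 25·x+19 mod 26 — an affine cipher.
On until: u(20)→25·20+19≡25=z; n(13)→25·13+19≡6=g; t(19)→25·19+19≡0=a; i(8)→25·8+19≡11=l; l(11)→25·11+19≡8=i (all mod 26).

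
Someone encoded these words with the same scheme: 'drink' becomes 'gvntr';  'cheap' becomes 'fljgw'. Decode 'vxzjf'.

study

In drink: d→g is +3, r→v is +4, i→n is +5, n→t is +6 — the shift increases by 1 each position. Each letter shifts forward by (position + 3), i.e. 3, 4, 5, … — the shift grows by one for each successive letter.
Undoing it on vxzjf: v−3=s, x−4=t, z−5=u, j−6=d, f−7=y.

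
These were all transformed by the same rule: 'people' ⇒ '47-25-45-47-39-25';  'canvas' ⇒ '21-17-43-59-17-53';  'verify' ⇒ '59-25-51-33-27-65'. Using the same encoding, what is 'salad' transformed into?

Each letter becomes 2×(its alphabet position, a=1..z=26) + 15.
Applying it to salad: s=19→53, a=1→17, l=12→39, a=1→17, d=4→23.

53-17-39-17-23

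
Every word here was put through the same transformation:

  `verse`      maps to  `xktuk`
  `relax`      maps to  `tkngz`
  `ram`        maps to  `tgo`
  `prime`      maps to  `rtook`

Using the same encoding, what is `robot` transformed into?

The shift depends on letter class: consonant v→x is +2, but vowel e→k is +6. Vowels shift forward by 6 and consonants shift forward by 2.
For robot: r(cons)+2=t, o(vowel)+6=u, b(cons)+2=d, o(vowel)+6=u, t(cons)+2=v.

tuduv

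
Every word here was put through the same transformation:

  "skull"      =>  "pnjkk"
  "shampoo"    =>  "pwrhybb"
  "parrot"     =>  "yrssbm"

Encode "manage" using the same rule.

hrerzf

s(18)→p(15) and k(10)→n(13) fit y≡23x+17 (mod 26); the inverse of 23 mod 26 is 17. This is an affine cipher: with a=0,…,z=25, each position x becomes (23x+17) mod 26.
Applying it to manage: m(12)→23·12+17≡7=h; a(0)→23·0+17≡17=r; n(13)→23·13+17≡4=e; a(0)→23·0+17≡17=r; g(6)→23·6+17≡25=z; e(4)→23·4+17≡5=f (all mod 26).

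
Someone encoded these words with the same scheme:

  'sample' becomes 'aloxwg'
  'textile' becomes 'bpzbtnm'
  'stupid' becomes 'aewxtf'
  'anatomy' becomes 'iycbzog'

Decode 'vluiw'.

nasal

Shifts by position in sample: pos 0: s→a (+8), pos 1: a→l (+11), pos 2: m→o (+2), pos 3: p→x (+8), pos 4: l→w (+11), pos 5: e→g (+2) — repeating every 3. A repeating key of period 3 is used — shifts +8, +11, +2 over and over.
Reversing it on vluiw: v−8=n, l−11=a, u−2=s, i−8=a, w−11=l.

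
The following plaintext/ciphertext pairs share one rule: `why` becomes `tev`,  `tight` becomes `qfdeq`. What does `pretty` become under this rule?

Each letter is shifted forward by 23 in the alphabet (a Caesar shift of +23).
For pretty: p+23=m, r+23=o, e+23=b, t+23=q, t+23=q, y+23=v.

mobqqv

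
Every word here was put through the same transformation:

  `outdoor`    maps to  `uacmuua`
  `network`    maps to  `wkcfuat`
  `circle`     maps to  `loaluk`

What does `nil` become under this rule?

wou

The shift depends on letter class: consonant t→c is +9, but vowel o→u is +6. The rule splits by letter class: vowels +6, consonants +9.
On nil: n(cons)+9=w, i(vowel)+6=o, l(cons)+9=u.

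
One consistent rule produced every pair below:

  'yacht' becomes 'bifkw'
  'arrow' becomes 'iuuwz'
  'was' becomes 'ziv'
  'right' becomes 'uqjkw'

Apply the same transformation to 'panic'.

The shift depends on letter class: consonant y→b is +3, but vowel a→i is +8. Vowels shift forward by 8 and consonants shift forward by 3.
On panic: p(cons)+3=s, a(vowel)+8=i, n(cons)+3=q, i(vowel)+8=q, c(cons)+3=f.

siqqf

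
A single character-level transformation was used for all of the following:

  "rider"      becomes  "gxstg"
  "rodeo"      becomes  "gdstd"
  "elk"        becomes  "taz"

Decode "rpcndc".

Compare letters: r→g is +15, i→x is +15, d→s is +15 — a constant shift. It's a constant shift of +15 (ROT15).
Reversing it on rpcndc: r−15=c, p−15=a, c−15=n, n−15=y, d−15=o, c−15=n.

canyon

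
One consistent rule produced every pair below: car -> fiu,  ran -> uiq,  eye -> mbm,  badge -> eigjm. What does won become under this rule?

zwq

The shift depends on letter class: consonant c→f is +3, but vowel a→i is +8. The rule splits by letter class: vowels +8, consonants +3.
On won: w(cons)+3=z, o(vowel)+8=w, n(cons)+3=q.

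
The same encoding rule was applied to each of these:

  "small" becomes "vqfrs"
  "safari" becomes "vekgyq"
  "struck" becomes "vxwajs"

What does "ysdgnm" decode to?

In small: s→v is +3, m→q is +4, a→f is +5, l→r is +6 — the shift increases by 1 each position. Each letter shifts forward by (position + 3), i.e. 3, 4, 5, … — the shift grows by one for each successive letter.
Undoing it on ysdgnm: y−3=v, s−4=o, d−5=y, g−6=a, n−7=g, m−8=e.

voyage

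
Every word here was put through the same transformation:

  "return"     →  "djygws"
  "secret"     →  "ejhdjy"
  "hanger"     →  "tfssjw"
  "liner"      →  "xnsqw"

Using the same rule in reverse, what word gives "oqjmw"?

A repeating key of period 3 is used — shifts +12, +5, +5 over and over.
Reversing it on oqjmw: o−12=c, q−5=l, j−5=e, m−12=a, w−5=r.

clear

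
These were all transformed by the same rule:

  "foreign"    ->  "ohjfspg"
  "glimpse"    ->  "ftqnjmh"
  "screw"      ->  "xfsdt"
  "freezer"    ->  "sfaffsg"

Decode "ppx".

woo

Two steps: reverse the string, then apply a Caesar shift of +1.
Reversing it on ppx: shift back: p−1=o, p−1=o, x−1=w → oow; then reverse → woo.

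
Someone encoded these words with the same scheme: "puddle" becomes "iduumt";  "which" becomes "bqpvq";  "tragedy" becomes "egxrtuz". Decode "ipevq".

pitch

p(15)→i(8) and u(20)→d(3) fit y≡25x+23 (mod 26); the inverse of 25 mod 26 is 25. This is an affine cipher: with a=0,…,z=25, each position x becomes (25x+23) mod 26.
Undoing it on ipevq: i(8)→25·(8−23)≡15=p; p(15)→25·(15−23)≡8=i; e(4)→25·(4−23)≡19=t; v(21)→25·(21−23)≡2=c; q(16)→25·(16−23)≡7=h (all mod 26).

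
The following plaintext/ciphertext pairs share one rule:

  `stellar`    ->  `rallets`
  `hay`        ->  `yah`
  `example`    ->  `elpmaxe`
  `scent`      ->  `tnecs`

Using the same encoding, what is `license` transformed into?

The word is simply reversed.
For license: reverse → esnecil.

esnecil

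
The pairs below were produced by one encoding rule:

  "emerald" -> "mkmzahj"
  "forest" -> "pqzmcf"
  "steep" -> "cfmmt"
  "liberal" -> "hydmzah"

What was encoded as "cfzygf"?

strict

Each letter's alphabet position (a=0..z=25) is mapped through 3·x+0 mod 26 — an affine cipher.
Undoing it on cfzygf: c(2)→9·(2−0)≡18=s; f(5)→9·(5−0)≡19=t; z(25)→9·(25−0)≡17=r; y(24)→9·(24−0)≡8=i; g(6)→9·(6−0)≡2=c; f(5)→9·(5−0)≡19=t (all mod 26).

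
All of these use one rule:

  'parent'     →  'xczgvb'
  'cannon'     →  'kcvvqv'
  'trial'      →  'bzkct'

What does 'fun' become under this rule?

The shift depends on letter class: consonant p→x is +8, but vowel a→c is +2. Two shifts are in play — +2 for a/e/i/o/u, +8 for every other letter.
On fun: f(cons)+8=n, u(vowel)+2=w, n(cons)+8=v.

nwv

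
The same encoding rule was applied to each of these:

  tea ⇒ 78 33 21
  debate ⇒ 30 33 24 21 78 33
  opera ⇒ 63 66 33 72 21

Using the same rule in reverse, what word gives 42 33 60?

hen

t(#20)→78 and e(#5)→33: differences scale by 3, so n = 3·pos + 18. With a=1..z=26, the number is 3·pos + 18.
Reversing it on 42 33 60: 42→(42−18)÷3=8=h, 33→(33−18)÷3=5=e, 60→(60−18)÷3=14=n.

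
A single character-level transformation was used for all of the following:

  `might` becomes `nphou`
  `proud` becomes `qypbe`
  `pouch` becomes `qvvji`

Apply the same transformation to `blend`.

csfue

Shifts by position in might: pos 0: m→n (+1), pos 1: i→p (+7), pos 2: g→h (+1), pos 3: h→o (+7) — repeating every 2. A repeating key of period 2 is used — shifts +1, +7 over and over.
Applying it to blend: b+1=c, l+7=s, e+1=f, n+7=u, d+1=e.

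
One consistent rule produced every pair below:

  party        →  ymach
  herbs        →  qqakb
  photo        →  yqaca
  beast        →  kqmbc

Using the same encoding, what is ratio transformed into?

Vowels shift forward by 12 and consonants shift forward by 9.
On ratio: r(cons)+9=a, a(vowel)+12=m, t(cons)+9=c, i(vowel)+12=u, o(vowel)+12=a.

amcua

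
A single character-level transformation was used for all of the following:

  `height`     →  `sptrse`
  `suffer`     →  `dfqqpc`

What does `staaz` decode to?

It's a constant shift of +11 (ROT11).
Reversing it on staaz: s−11=h, t−11=i, a−11=p, a−11=p, z−11=o.

hippo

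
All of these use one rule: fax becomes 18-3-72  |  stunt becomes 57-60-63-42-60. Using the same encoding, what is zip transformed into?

78-27-48

f(#6)→18 and a(#1)→3: differences scale by 3, so n = 3·pos + 0. The formula is n = 3×(alphabet index, a=1).
For zip: z=26→78, i=9→27, p=16→48.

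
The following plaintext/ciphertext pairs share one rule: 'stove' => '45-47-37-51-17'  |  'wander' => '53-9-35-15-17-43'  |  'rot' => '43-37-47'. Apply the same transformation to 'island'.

s(#19)→45 and t(#20)→47: differences scale by 2, so n = 2·pos + 7. The formula is n = 2×(alphabet index, a=1) + 7.
Applying it to island: i=9→25, s=19→45, l=12→31, a=1→9, n=14→35, d=4→15.

25-45-31-9-35-15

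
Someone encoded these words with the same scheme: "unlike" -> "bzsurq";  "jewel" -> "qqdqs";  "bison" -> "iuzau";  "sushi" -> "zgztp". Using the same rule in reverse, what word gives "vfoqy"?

other

A repeating key of period 2 is used — shifts +7, +12 over and over.
Decoding vfoqy: v−7=o, f−12=t, o−7=h, q−12=e, y−7=r.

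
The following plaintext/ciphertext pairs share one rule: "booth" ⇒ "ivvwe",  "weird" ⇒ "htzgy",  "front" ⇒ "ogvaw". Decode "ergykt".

Each letter's alphabet position (a=0..z=25) is mapped through 21·x+13 mod 26 — an affine cipher.
Undoing it on ergykt: e(4)→5·(4−13)≡7=h; r(17)→5·(17−13)≡20=u; g(6)→5·(6−13)≡17=r; y(24)→5·(24−13)≡3=d; k(10)→5·(10−13)≡11=l; t(19)→5·(19−13)≡4=e (all mod 26).

hurdle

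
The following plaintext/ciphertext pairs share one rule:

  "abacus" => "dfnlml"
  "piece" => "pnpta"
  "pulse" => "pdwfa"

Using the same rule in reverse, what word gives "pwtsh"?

while

The output letters match the input read backwards, each shifted +11: abacus reversed is sucaba. The word is reversed, then every letter is shifted forward by 11.
Undoing it on pwtsh: shift back: p−11=e, w−11=l, t−11=i, s−11=h, h−11=w → elihw; then reverse → while.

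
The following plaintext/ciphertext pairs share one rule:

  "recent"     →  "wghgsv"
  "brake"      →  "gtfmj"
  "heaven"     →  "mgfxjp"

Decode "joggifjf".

embedded

A repeating key of period 2 is used — shifts +5, +2 over and over.
Undoing it on joggifjf: j−5=e, o−2=m, g−5=b, g−2=e, i−5=d, f−2=d, j−5=e, f−2=d.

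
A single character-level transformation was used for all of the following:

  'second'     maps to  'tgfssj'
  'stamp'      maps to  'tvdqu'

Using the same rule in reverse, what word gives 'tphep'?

In second: s→t is +1, e→g is +2, c→f is +3, o→s is +4 — the shift increases by 1 each position. Letter i (0-indexed) is shifted by i+1, so successive shifts are 1, 2, 3, ….
Reversing it on tphep: t−1=s, p−2=n, h−3=e, e−4=a, p−5=k.

sneak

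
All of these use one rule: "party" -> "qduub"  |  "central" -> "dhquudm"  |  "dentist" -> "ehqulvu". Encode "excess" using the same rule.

faffvv

A repeating key of period 3 is used — shifts +1, +3, +3 over and over.
Applying it to excess: e+1=f, x+3=a, c+3=f, e+1=f, s+3=v, s+3=v.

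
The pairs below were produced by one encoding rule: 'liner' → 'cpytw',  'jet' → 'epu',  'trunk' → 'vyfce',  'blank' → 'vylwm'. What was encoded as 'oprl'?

Two steps: reverse the string, then apply a Caesar shift of +11.
Reversing it on oprl: shift back: o−11=d, p−11=e, r−11=g, l−11=a → dega; then reverse → aged.

aged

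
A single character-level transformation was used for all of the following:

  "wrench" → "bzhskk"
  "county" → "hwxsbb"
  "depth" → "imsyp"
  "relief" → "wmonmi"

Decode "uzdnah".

Shifts by position in wrench: pos 0: w→b (+5), pos 1: r→z (+8), pos 2: e→h (+3), pos 3: n→s (+5), pos 4: c→k (+8), pos 5: h→k (+3) — repeating every 3. A repeating key of period 3 is used — shifts +5, +8, +3 over and over.
Undoing it on uzdnah: u−5=p, z−8=r, d−3=a, n−5=i, a−8=s, h−3=e.

praise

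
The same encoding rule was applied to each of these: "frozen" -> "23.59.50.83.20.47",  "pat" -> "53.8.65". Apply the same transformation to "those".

f(#6)→23 and r(#18)→59: differences scale by 3, so n = 3·pos + 5. With a=1..z=26, the number is 3·pos + 5.
For those: t=20→65, h=8→29, o=15→50, s=19→62, e=5→20.

65.29.50.62.20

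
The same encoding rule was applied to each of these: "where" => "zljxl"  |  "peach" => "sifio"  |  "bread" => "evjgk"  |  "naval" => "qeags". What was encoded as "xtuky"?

Each letter shifts forward by (position + 3), i.e. 3, 4, 5, … — the shift grows by one for each successive letter.
Decoding xtuky: x−3=u, t−4=p, u−5=p, k−6=e, y−7=r.

upper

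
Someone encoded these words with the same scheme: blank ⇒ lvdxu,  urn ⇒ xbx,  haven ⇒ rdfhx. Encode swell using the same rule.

The rule splits by letter class: vowels +3, consonants +10.
Applying it to swell: s(cons)+10=c, w(cons)+10=g, e(vowel)+3=h, l(cons)+10=v, l(cons)+10=v.

cghvv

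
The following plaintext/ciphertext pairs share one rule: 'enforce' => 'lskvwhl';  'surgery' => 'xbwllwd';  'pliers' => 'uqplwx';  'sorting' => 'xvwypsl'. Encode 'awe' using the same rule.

The shift depends on letter class: consonant n→s is +5, but vowel e→l is +7. Two shifts are in play — +7 for a/e/i/o/u, +5 for every other letter.
For awe: a(vowel)+7=h, w(cons)+5=b, e(vowel)+7=l.

hbl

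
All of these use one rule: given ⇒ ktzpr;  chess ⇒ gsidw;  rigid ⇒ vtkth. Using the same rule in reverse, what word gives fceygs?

Shifts by position in given: pos 0: g→k (+4), pos 1: i→t (+11), pos 2: v→z (+4), pos 3: e→p (+11) — repeating every 2. A repeating key of period 2 is used — shifts +4, +11 over and over.
Undoing it on fceygs: f−4=b, c−11=r, e−4=a, y−11=n, g−4=c, s−11=h.

branch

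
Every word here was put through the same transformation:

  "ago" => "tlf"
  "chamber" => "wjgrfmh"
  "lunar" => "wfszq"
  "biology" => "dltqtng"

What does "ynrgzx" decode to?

The output letters match the input read backwards, each shifted +5: ago reversed is oga. Two steps: reverse the string, then apply a Caesar shift of +5.
Decoding ynrgzx: shift back: y−5=t, n−5=i, r−5=m, g−5=b, z−5=u, x−5=s → timbus; then reverse → submit.

submit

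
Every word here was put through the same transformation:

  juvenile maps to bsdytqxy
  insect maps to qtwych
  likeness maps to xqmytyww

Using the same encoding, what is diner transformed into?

nqtyl

j(9)→b(1) and u(20)→s(18) fit y≡11x+6 (mod 26); the inverse of 11 mod 26 is 19. This is an affine cipher: with a=0,…,z=25, each position x becomes (11x+6) mod 26.
For diner: d(3)→11·3+6≡13=n; i(8)→11·8+6≡16=q; n(13)→11·13+6≡19=t; e(4)→11·4+6≡24=y; r(17)→11·17+6≡11=l (all mod 26).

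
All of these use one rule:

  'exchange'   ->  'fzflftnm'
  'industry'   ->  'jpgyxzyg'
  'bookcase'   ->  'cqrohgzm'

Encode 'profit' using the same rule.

qtrjnz

Letter i (0-indexed) is shifted by i+1, so successive shifts are 1, 2, 3, ….
Applying it to profit: p+1=q, r+2=t, o+3=r, f+4=j, i+5=n, t+6=z.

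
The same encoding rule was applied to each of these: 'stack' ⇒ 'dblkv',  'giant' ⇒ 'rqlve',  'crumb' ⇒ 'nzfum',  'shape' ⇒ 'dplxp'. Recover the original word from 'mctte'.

The shifts repeat in a cycle of length 2: positions 0,1,… shift by +11, +8, then the pattern repeats.
Reversing it on mctte: m−11=b, c−8=u, t−11=i, t−8=l, e−11=t.

built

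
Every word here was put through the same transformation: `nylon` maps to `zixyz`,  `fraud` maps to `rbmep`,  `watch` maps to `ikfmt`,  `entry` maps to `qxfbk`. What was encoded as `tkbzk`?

Shifts by position in nylon: pos 0: n→z (+12), pos 1: y→i (+10), pos 2: l→x (+12), pos 3: o→y (+10) — repeating every 2. The shifts repeat in a cycle of length 2: positions 0,1,… shift by +12, +10, then the pattern repeats.
Undoing it on tkbzk: t−12=h, k−10=a, b−12=p, z−10=p, k−12=y.

happy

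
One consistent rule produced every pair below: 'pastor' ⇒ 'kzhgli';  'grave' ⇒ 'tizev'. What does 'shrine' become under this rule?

hsirmv

This is the alphabet-reversal cipher (Atbash): a becomes z, b becomes y, etc.
On shrine: s↔h, h↔s, r↔i, i↔r, n↔m, e↔v.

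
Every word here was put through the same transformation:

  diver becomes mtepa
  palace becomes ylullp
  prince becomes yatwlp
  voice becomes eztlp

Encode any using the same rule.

The shift depends on letter class: consonant d→m is +9, but vowel i→t is +11. Vowels shift forward by 11 and consonants shift forward by 9.
On any: a(vowel)+11=l, n(cons)+9=w, y(cons)+9=h.

lwh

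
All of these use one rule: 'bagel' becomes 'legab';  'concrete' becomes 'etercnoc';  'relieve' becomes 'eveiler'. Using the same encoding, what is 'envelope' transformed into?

The output letters match the input read backwards: bagel reversed is legab. The word is simply reversed.
For envelope: reverse → epolevne.

epolevne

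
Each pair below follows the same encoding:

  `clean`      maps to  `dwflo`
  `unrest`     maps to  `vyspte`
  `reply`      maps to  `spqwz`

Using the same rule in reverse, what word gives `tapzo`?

spoon

Shifts by position in clean: pos 0: c→d (+1), pos 1: l→w (+11), pos 2: e→f (+1), pos 3: a→l (+11) — repeating every 2. A repeating key of period 2 is used — shifts +1, +11 over and over.
Decoding tapzo: t−1=s, a−11=p, p−1=o, z−11=o, o−1=n.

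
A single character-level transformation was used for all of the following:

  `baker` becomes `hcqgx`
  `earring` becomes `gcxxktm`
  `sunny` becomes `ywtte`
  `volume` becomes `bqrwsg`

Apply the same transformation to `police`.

The rule splits by letter class: vowels +2, consonants +6.
On police: p(cons)+6=v, o(vowel)+2=q, l(cons)+6=r, i(vowel)+2=k, c(cons)+6=i, e(vowel)+2=g.

vqrkig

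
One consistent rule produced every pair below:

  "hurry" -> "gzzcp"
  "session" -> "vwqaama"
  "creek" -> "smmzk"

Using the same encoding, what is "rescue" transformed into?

mckamz

The output letters match the input read backwards, each shifted +8: hurry reversed is yrruh. The word is reversed, then every letter is shifted forward by 8.
For rescue: reverse → eucser; then shift: e+8=m, u+8=c, c+8=k, s+8=a, e+8=m, r+8=z.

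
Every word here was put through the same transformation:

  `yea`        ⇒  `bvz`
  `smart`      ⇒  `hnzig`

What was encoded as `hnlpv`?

Each pair mirrors across the alphabet (y↔b, e↔v, a↔z): positions sum to 25. Letters are reflected about the middle of the alphabet (position → 25−position): Atbash.
Decoding hnlpv: h↔s, n↔m, l↔o, p↔k, v↔e.

smoke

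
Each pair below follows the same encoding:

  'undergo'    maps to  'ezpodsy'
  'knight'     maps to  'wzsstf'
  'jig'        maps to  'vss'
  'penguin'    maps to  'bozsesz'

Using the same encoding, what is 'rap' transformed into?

Vowels shift forward by 10 and consonants shift forward by 12.
Applying it to rap: r(cons)+12=d, a(vowel)+10=k, p(cons)+12=b.

dkb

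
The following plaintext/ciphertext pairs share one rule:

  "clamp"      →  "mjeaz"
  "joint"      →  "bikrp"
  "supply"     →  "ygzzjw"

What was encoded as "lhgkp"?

c(2)→m(12) and l(11)→j(9) fit y≡17x+4 (mod 26); the inverse of 17 mod 26 is 23. Treating letters as 0–25, the rule is x ↦ 17x + 4 (mod 26).
Reversing it on lhgkp: l(11)→23·(11−4)≡5=f; h(7)→23·(7−4)≡17=r; g(6)→23·(6−4)≡20=u; k(10)→23·(10−4)≡8=i; p(15)→23·(15−4)≡19=t (all mod 26).

fruit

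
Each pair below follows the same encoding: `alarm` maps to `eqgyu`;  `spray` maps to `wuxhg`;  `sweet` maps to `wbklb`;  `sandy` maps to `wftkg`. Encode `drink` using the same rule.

hwous

In alarm: a→e is +4, l→q is +5, a→g is +6, r→y is +7 — the shift increases by 1 each position. Each letter shifts forward by (position + 4), i.e. 4, 5, 6, … — the shift grows by one for each successive letter.
For drink: d+4=h, r+5=w, i+6=o, n+7=u, k+8=s.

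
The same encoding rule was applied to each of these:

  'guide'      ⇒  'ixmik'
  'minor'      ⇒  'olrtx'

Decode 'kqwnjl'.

inside

In guide: g→i is +2, u→x is +3, i→m is +4, d→i is +5 — the shift increases by 1 each position. Letter i (0-indexed) is shifted by i+2, so successive shifts are 2, 3, 4, ….
Decoding kqwnjl: k−2=i, q−3=n, w−4=s, n−5=i, j−6=d, l−7=e.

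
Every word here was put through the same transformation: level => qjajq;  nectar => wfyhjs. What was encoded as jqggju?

The output letters match the input read backwards, each shifted +5: level reversed is level. Read the word backwards and shift each letter +5.
Reversing it on jqggju: shift back: j−5=e, q−5=l, g−5=b, g−5=b, j−5=e, u−5=p → elbbep; then reverse → pebble.

pebble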